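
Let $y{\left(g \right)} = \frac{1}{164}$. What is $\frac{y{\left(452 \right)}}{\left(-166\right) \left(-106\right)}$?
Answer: $\frac{1}{2885744} \approx 3.4653 \cdot 10^{-7}$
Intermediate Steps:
$y{\left(g \right)} = \frac{1}{164}$
$\frac{y{\left(452 \right)}}{\left(-166\right) \left(-106\right)} = \frac{1}{164 \left(\left(-166\right) \left(-106\right)\right)} = \frac{1}{164 \cdot 17596} = \frac{1}{164} \cdot \frac{1}{17596} = \frac{1}{2885744}$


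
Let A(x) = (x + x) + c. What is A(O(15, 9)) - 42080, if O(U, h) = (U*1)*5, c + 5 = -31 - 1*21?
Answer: -41987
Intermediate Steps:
c = -57 (c = -5 + (-31 - 1*21) = -5 + (-31 - 21) = -5 - 52 = -57)
O(U, h) = 5*U (O(U, h) = U*5 = 5*U)
A(x) = -57 + 2*x (A(x) = (x + x) - 57 = 2*x - 57 = -57 + 2*x)
A(O(15, 9)) - 42080 = (-57 + 2*(5*15)) - 42080 = (-57 + 2*75) - 42080 = (-57 + 150) - 42080 = 93 - 42080 = -41987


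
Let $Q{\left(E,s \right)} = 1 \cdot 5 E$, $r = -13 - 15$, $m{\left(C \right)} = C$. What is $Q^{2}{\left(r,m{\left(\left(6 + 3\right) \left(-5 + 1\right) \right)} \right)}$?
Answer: $19600$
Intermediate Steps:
$r = -28$
$Q{\left(E,s \right)} = 5 E$
$Q^{2}{\left(r,m{\left(\left(6 + 3\right) \left(-5 + 1\right) \right)} \right)} = \left(5 \left(-28\right)\right)^{2} = \left(-140\right)^{2} = 19600$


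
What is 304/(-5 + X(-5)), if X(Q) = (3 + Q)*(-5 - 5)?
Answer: 304/15 ≈ 20.267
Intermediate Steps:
X(Q) = -30 - 10*Q (X(Q) = (3 + Q)*(-10) = -30 - 10*Q)
304/(-5 + X(-5)) = 304/(-5 + (-30 - 10*(-5))) = 304/(-5 + (-30 + 50)) = 304/(-5 + 20) = 304/15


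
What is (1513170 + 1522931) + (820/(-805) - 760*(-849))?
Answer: 592695737/161 ≈ 3.6813e+6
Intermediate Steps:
(1513170 + 1522931) + (820/(-805) - 760*(-849)) = 3036101 + (820*(-1/805) + 645240) = 3036101 + (-164/161 + 645240) = 3036101 + 103883476/161 = 592695737/161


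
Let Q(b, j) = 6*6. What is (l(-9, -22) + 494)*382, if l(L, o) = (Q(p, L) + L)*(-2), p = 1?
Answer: 168080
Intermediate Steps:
Q(b, j) = 36
l(L, o) = -72 - 2*L (l(L, o) = (36 + L)*(-2) = -72 - 2*L)
(l(-9, -22) + 494)*382 = ((-72 - 2*(-9)) + 494)*382 = ((-72 + 18) + 494)*382 = (-54 + 494)*382 = 440*382 = 168080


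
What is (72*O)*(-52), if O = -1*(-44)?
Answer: -164736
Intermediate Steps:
O = 44
(72*O)*(-52) = (72*44)*(-52) = 3168*(-52) = -164736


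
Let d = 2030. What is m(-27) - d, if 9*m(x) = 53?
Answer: -18217/9 ≈ -2024.1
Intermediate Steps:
m(x) = 53/9 (m(x) = (1/9)*53 = 53/9)
m(-27) - d = 53/9 - 1*2030 = 53/9 - 2030 = -18217/9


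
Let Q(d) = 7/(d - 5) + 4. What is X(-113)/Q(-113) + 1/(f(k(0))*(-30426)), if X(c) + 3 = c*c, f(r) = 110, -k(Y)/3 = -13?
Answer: 336111316081/103752660 ≈ 3239.5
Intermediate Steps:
k(Y) = 39 (k(Y) = -3*(-13) = 39)
X(c) = -3 + c² (X(c) = -3 + c*c = -3 + c²)
Q(d) = 4 + 7/(-5 + d) (Q(d) = 7/(-5 + d) + 4 = 4 + 7/(-5 + d))
X(-113)/Q(-113) + 1/(f(k(0))*(-30426)) = (-3 + (-113)²)/(((-13 + 4*(-113))/(-5 - 113))) + 1/(110*(-30426)) = (-3 + 12769)/(((-13 - 452)/(-118))) + (1/110)*(-1/30426) = 12766/((-1/118*(-465))) - 1/3346860 = 12766/(465/118) - 1/3346860 = 12766*(118/465) - 1/3346860 = 1506388/465 - 1/3346860 = 336111316081/103752660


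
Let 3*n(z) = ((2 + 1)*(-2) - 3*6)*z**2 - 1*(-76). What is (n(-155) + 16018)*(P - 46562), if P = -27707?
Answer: 39248938430/3 ≈ 1.3083e+10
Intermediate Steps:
n(z) = 76/3 - 8*z**2 (n(z) = (((2 + 1)*(-2) - 3*6)*z**2 - 1*(-76))/3 = ((3*(-2) - 18)*z**2 + 76)/3 = ((-6 - 18)*z**2 + 76)/3 = (-24*z**2 + 76)/3 = (76 - 24*z**2)/3 = 76/3 - 8*z**2)
(n(-155) + 16018)*(P - 46562) = ((76/3 - 8*(-155)**2) + 16018)*(-27707 - 46562) = ((76/3 - 8*24025) + 16018)*(-74269) = ((76/3 - 192200) + 16018)*(-74269) = (-576524/3 + 16018)*(-74269) = -528470/3*(-74269) = 39248938430/3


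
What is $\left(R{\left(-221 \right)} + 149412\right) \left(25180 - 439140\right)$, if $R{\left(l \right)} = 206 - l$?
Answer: $-62027352440$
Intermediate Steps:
$\left(R{\left(-221 \right)} + 149412\right) \left(25180 - 439140\right) = \left(\left(206 - -221\right) + 149412\right) \left(25180 - 439140\right) = \left(\left(206 + 221\right) + 149412\right) \left(-413960\right) = \left(427 + 149412\right) \left(-413960\right) = 149839 \left(-413960\right) = -62027352440$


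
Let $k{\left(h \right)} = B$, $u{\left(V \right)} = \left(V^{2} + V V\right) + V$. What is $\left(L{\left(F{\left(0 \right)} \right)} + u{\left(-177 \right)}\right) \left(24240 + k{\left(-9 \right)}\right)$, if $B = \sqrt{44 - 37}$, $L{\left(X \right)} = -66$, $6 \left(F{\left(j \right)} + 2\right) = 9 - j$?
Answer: $1512939600 + 62415 \sqrt{7} \approx 1.5131 \cdot 10^{9}$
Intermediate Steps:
$F{\left(j \right)} = - \frac{1}{2} - \frac{j}{6}$ ($F{\left(j \right)} = -2 + \frac{9 - j}{6} = -2 - \left(- \frac{3}{2} + \frac{j}{6}\right) = - \frac{1}{2} - \frac{j}{6}$)
$u{\left(V \right)} = V + 2 V^{2}$ ($u{\left(V \right)} = \left(V^{2} + V^{2}\right) + V = 2 V^{2} + V = V + 2 V^{2}$)
$B = \sqrt{7} \approx 2.6458$
$k{\left(h \right)} = \sqrt{7}$
$\left(L{\left(F{\left(0 \right)} \right)} + u{\left(-177 \right)}\right) \left(24240 + k{\left(-9 \right)}\right) = \left(-66 - 177 \left(1 + 2 \left(-177\right)\right)\right) \left(24240 + \sqrt{7}\right) = \left(-66 - 177 \left(1 - 354\right)\right) \left(24240 + \sqrt{7}\right) = \left(-66 - -62481\right) \left(24240 + \sqrt{7}\right) = \left(-66 + 62481\right) \left(24240 + \sqrt{7}\right) = 62415 \left(24240 + \sqrt{7}\right) = 1512939600 + 62415 \sqrt{7}$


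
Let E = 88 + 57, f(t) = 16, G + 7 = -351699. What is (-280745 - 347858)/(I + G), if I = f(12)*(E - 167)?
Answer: 628603/352058 ≈ 1.7855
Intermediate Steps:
G = -351706 (G = -7 - 351699 = -351706)
E = 145
I = -352 (I = 16*(145 - 167) = 16*(-22) = -352)
(-280745 - 347858)/(I + G) = (-280745 - 347858)/(-352 - 351706) = -628603/(-352058) = -628603*(-1/352058) = 628603/352058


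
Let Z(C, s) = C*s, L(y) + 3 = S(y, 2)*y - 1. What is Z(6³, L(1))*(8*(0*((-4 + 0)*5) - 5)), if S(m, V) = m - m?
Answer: 34560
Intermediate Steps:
S(m, V) = 0
L(y) = -4 (L(y) = -3 + (0*y - 1) = -3 + (0 - 1) = -3 - 1 = -4)
Z(6³, L(1))*(8*(0*((-4 + 0)*5) - 5)) = (6³*(-4))*(8*(0*((-4 + 0)*5) - 5)) = (216*(-4))*(8*(0*(-4*5) - 5)) = -6912*(0*(-20) - 5) = -6912*(0 - 5) = -6912*(-5) = -864*(-40) = 34560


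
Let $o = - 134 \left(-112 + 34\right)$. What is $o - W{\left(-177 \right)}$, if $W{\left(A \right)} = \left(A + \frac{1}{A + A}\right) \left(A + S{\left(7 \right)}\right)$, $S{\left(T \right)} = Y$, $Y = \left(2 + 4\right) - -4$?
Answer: $- \frac{6764045}{354} \approx -19107.0$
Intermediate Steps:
$Y = 10$ ($Y = 6 + 4 = 10$)
$S{\left(T \right)} = 10$
$W{\left(A \right)} = \left(10 + A\right) \left(A + \frac{1}{2 A}\right)$ ($W{\left(A \right)} = \left(A + \frac{1}{A + A}\right) \left(A + 10\right) = \left(A + \frac{1}{2 A}\right) \left(10 + A\right) = \left(10 + A\right) \left(A + \frac{1}{2 A}\right)$)
$o = 10452$ ($o = \left(-134\right) \left(-78\right) = 10452$)
$o - W{\left(-177 \right)} = 10452 - \left(\frac{1}{2} + \left(-177\right)^{2} + \frac{5}{-177} + 10 \left(-177\right)\right) = 10452 - \left(\frac{1}{2} + 31329 + 5 \left(- \frac{1}{177}\right) - 1770\right) = 10452 - \left(\frac{1}{2} + 31329 - \frac{5}{177} - 1770\right) = 10452 - \frac{10464053}{354} = - \frac{6764045}{354}$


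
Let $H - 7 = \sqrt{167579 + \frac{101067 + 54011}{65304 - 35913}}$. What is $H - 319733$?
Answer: $-319726 + \frac{\sqrt{144764473104597}}{29391} \approx -3.1932 \cdot 10^{5}$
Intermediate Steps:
$H = 7 + \frac{\sqrt{144764473104597}}{29391}$ ($H = 7 + \sqrt{167579 + \frac{101067 + 54011}{65304 - 35913}} = 7 + \sqrt{167579 + \frac{155078}{29391}} = 7 + \sqrt{\frac{4925469467}{29391}} = 7 + \frac{\sqrt{144764473104597}}{29391} \approx 416.37$)
$H - 319733 = \left(7 + \frac{\sqrt{144764473104597}}{29391}\right) - 319733 = -319726 + \frac{\sqrt{144764473104597}}{29391}$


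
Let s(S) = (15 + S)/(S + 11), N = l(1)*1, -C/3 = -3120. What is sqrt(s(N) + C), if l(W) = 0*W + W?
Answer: 2*sqrt(21063)/3 ≈ 96.754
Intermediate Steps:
l(W) = W (l(W) = 0 + W = W)
C = 9360 (C = -3*(-3120) = 9360)
N = 1 (N = 1*1 = 1)
s(S) = (15 + S)/(11 + S)
sqrt(s(N) + C) = sqrt((15 + 1)/(11 + 1) + 9360) = sqrt(16/12 + 9360) = sqrt((1/12)*16 + 9360) = sqrt(4/3 + 9360) = sqrt(28084/3) = 2*sqrt(21063)/3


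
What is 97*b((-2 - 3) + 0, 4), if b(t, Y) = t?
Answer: -485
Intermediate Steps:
97*b((-2 - 3) + 0, 4) = 97*((-2 - 3) + 0) = 97*(-5 + 0) = 97*(-5) = -485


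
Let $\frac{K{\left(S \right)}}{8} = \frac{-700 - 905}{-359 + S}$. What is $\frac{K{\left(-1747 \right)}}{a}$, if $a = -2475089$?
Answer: $- \frac{2140}{868756239} \approx -2.4633 \cdot 10^{-6}$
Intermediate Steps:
$K{\left(S \right)} = - \frac{12840}{-359 + S}$ ($K{\left(S \right)} = 8 \frac{-700 - 905}{-359 + S} = 8 \left(- \frac{1605}{-359 + S}\right) = - \frac{12840}{-359 + S}$)
$\frac{K{\left(-1747 \right)}}{a} = \frac{\left(-12840\right) \frac{1}{-359 - 1747}}{-2475089} = - \frac{12840}{-2106} \left(- \frac{1}{2475089}\right) = \left(-12840\right) \left(- \frac{1}{2106}\right) \left(- \frac{1}{2475089}\right) = \frac{2140}{351} \left(- \frac{1}{2475089}\right) = - \frac{2140}{868756239}$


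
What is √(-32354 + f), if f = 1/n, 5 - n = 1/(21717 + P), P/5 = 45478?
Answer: I*√50192227624339086/1245534 ≈ 179.87*I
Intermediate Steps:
P = 227390 (P = 5*45478 = 227390)
n = 1245534/249107 (n = 5 - 1/(21717 + 227390) = 5 - 1/249107 = 1245534/249107 ≈ 5.0000)
f = 249107/1245534 (f = 1/(1245534/249107) = 249107/1245534 ≈ 0.20000)
√(-32354 + f) = √(-32354 + 249107/1245534) = √(-40297757929/1245534) = I*√50192227624339086/1245534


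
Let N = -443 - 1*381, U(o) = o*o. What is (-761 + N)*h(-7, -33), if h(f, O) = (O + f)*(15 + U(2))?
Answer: 1204600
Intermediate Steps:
U(o) = o**2
h(f, O) = 19*O + 19*f (h(f, O) = (O + f)*(15 + 2**2) = (O + f)*(15 + 4) = (O + f)*19 = 19*O + 19*f)
N = -824 (N = -443 - 381 = -824)
(-761 + N)*h(-7, -33) = (-761 - 824)*(19*(-33) + 19*(-7)) = -1585*(-627 - 133) = -1585*(-760) = 1204600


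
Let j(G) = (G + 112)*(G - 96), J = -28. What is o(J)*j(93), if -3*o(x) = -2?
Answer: -410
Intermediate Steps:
o(x) = ⅔ (o(x) = -⅓*(-2) = ⅔)
j(G) = (-96 + G)*(112 + G) (j(G) = (112 + G)*(-96 + G) = (-96 + G)*(112 + G))
o(J)*j(93) = 2*(-10752 + 93² + 16*93)/3 = 2*(-10752 + 8649 + 1488)/3 = (⅔)*(-615) = -410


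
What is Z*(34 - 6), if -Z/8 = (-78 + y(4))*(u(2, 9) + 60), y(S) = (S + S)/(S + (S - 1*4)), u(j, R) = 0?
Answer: 1021440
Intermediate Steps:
y(S) = 2*S/(-4 + 2*S) (y(S) = (2*S)/(S + (S - 4)) = (2*S)/(S + (-4 + S)) = (2*S)/(-4 + 2*S) = 2*S/(-4 + 2*S))
Z = 36480 (Z = -8*(-78 + 4/(-2 + 4))*(0 + 60) = -8*(-78 + 4/2)*60 = -8*(-78 + 4*(½))*60 = -8*(-78 + 2)*60 = -(-608)*60 = -8*(-4560) = 36480)
Z*(34 - 6) = 36480*(34 - 6) = 36480*28 = 1021440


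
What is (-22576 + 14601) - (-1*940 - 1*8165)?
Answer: 1130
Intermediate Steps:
(-22576 + 14601) - (-1*940 - 1*8165) = -7975 - (-940 - 8165) = -7975 - 1*(-9105) = -7975 + 9105 = 1130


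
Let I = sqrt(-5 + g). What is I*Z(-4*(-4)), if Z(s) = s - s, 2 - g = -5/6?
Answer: 0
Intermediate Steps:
g = 17/6 (g = 2 - (-5)/6 = 2 - 1*(-5/6) = 2 + 5/6 = 17/6 ≈ 2.8333)
Z(s) = 0
I = I*sqrt(78)/6 (I = sqrt(-5 + 17/6) = sqrt(-13/6) = I*sqrt(78)/6 ≈ 1.472*I)
I*Z(-4*(-4)) = (I*sqrt(78)/6)*0 = 0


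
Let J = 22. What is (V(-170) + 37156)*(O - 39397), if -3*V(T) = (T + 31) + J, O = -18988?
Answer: -2171630075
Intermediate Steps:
V(T) = -53/3 - T/3 (V(T) = -((T + 31) + 22)/3 = -((31 + T) + 22)/3 = -(53 + T)/3 = -53/3 - T/3)
(V(-170) + 37156)*(O - 39397) = ((-53/3 - ⅓*(-170)) + 37156)*(-18988 - 39397) = ((-53/3 + 170/3) + 37156)*(-58385) = (39 + 37156)*(-58385) = 37195*(-58385) = -2171630075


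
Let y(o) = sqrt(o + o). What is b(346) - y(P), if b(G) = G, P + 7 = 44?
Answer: 346 - sqrt(74) ≈ 337.40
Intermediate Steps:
P = 37 (P = -7 + 44 = 37)
y(o) = sqrt(2)*sqrt(o) (y(o) = sqrt(2*o) = sqrt(2)*sqrt(o))
b(346) - y(P) = 346 - sqrt(2)*sqrt(37) = 346 - sqrt(74)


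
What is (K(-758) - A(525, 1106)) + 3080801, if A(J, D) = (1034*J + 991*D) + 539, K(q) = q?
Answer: 1440608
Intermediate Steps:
A(J, D) = 539 + 991*D + 1034*J (A(J, D) = (991*D + 1034*J) + 539 = 539 + 991*D + 1034*J)
(K(-758) - A(525, 1106)) + 3080801 = (-758 - (539 + 991*1106 + 1034*525)) + 3080801 = (-758 - (539 + 1096046 + 542850)) + 3080801 = (-758 - 1*1639435) + 3080801 = (-758 - 1639435) + 3080801 = -1640193 + 3080801 = 1440608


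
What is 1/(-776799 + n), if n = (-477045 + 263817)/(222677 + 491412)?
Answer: -714089/554703834339 ≈ -1.2873e-6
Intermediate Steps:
n = -213228/714089 ≈ -0.29860
1/(-776799 + n) = 1/(-776799 - 213228/714089) = 1/(-554703834339/714089) = -714089/554703834339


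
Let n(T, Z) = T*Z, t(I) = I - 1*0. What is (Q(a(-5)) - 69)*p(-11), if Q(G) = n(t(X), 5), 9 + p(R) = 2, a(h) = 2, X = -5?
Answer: 658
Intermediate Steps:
p(R) = -7 (p(R) = -9 + 2 = -7)
t(I) = I (t(I) = I + 0 = I)
Q(G) = -25 (Q(G) = -5*5 = -25)
(Q(a(-5)) - 69)*p(-11) = (-25 - 69)*(-7) = -94*(-7) = 658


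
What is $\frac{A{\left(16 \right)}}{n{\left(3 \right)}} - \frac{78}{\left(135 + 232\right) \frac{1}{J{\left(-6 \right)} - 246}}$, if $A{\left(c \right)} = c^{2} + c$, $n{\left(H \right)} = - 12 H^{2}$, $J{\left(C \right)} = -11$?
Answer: $\frac{516286}{9909} \approx 52.103$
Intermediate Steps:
$A{\left(c \right)} = c + c^{2}$
$\frac{A{\left(16 \right)}}{n{\left(3 \right)}} - \frac{78}{\left(135 + 232\right) \frac{1}{J{\left(-6 \right)} - 246}} = \frac{16 \left(1 + 16\right)}{\left(-12\right) 3^{2}} - \frac{78}{\left(135 + 232\right) \frac{1}{-11 - 246}} = \frac{16 \cdot 17}{\left(-12\right) 9} - \frac{78}{367 \frac{1}{-257}} = \frac{272}{-108} - \frac{78}{367 \left(- \frac{1}{257}\right)} = 272 \left(- \frac{1}{108}\right) - \frac{78}{- \frac{367}{257}} = - \frac{68}{27} - - \frac{20046}{367} = - \frac{68}{27} + \frac{20046}{367} = \frac{516286}{9909}$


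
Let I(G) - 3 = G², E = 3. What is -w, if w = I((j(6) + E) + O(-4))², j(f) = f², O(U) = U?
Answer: -1507984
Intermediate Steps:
I(G) = 3 + G²
w = 1507984 (w = (3 + ((6² + 3) - 4)²)² = (3 + ((36 + 3) - 4)²)² = (3 + (39 - 4)²)² = (3 + 35²)² = (3 + 1225)² = 1228² = 1507984)
-w = -1*1507984 = -1507984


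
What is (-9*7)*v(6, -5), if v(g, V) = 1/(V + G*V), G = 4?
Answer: 63/25 ≈ 2.5200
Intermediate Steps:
v(g, V) = 1/(5*V) (v(g, V) = 1/(V + 4*V) = 1/(5*V))
(-9*7)*v(6, -5) = (-9*7)*((1/5)/(-5)) = -63*(-1)/(5*5) = -63*(-1/25) = 63/25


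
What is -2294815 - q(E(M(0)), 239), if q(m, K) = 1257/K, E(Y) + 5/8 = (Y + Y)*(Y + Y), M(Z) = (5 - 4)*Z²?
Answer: -548462042/239 ≈ -2.2948e+6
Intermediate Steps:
M(Z) = Z² (M(Z) = 1*Z² = Z²)
E(Y) = -5/8 + 4*Y² (E(Y) = -5/8 + (Y + Y)*(Y + Y) = -5/8 + (2*Y)*(2*Y) = -5/8 + 4*Y²)
-2294815 - q(E(M(0)), 239) = -2294815 - 1257/239 = -548462042/239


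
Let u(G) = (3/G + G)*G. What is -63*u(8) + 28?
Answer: -4193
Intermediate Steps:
u(G) = G*(G + 3/G) (u(G) = (G + 3/G)*G = G*(G + 3/G))
-63*u(8) + 28 = -63*(3 + 8²) + 28 = -63*(3 + 64) + 28 = -63*67 + 28 = -4221 + 28 = -4193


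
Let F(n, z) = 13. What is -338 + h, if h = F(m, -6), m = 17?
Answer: -325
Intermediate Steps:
h = 13
-338 + h = -338 + 13 = -325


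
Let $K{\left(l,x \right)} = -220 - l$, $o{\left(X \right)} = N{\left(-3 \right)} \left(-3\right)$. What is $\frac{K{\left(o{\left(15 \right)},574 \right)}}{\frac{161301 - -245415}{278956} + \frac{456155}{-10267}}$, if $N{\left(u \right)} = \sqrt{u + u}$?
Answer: $\frac{39380567215}{7691963813} - \frac{2148030939 i \sqrt{6}}{30767855252} \approx 5.1197 - 0.17101 i$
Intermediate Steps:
$N{\left(u \right)} = \sqrt{2} \sqrt{u}$ ($N{\left(u \right)} = \sqrt{2 u} = \sqrt{2} \sqrt{u}$)
$o{\left(X \right)} = - 3 i \sqrt{6}$ ($o{\left(X \right)} = \sqrt{2} \sqrt{-3} \left(-3\right) = \sqrt{2} i \sqrt{3} \left(-3\right) = i \sqrt{6} \left(-3\right) = - 3 i \sqrt{6}$)
$\frac{K{\left(o{\left(15 \right)},574 \right)}}{\frac{161301 - -245415}{278956} + \frac{456155}{-10267}} = \frac{-220 - - 3 i \sqrt{6}}{\frac{161301 - -245415}{278956} + \frac{456155}{-10267}} = \frac{-220 + 3 i \sqrt{6}}{\left(161301 + 245415\right) \frac{1}{278956} + 456155 \left(- \frac{1}{10267}\right)} = \frac{-220 + 3 i \sqrt{6}}{406716 \cdot \frac{1}{278956} - \frac{456155}{10267}} = \frac{-220 + 3 i \sqrt{6}}{\frac{101679}{69739} - \frac{456155}{10267}} = \frac{-220 + 3 i \sqrt{6}}{- \frac{30767855252}{716010313}} = \left(-220 + 3 i \sqrt{6}\right) \left(- \frac{716010313}{30767855252}\right) = \frac{39380567215}{7691963813} - \frac{2148030939 i \sqrt{6}}{30767855252}$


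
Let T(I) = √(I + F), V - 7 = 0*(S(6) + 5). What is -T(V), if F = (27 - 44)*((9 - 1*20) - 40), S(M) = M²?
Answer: -√874 ≈ -29.563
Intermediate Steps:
F = 867 (F = -17*((9 - 20) - 40) = -17*(-11 - 40) = -17*(-51) = 867)
V = 7 (V = 7 + 0*(6² + 5) = 7 + 0*(36 + 5) = 7 + 0*41 = 7 + 0 = 7)
T(I) = √(867 + I) (T(I) = √(I + 867) = √(867 + I))
-T(V) = -√(867 + 7) = -√874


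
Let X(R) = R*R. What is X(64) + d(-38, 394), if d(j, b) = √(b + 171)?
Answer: 4096 + √565 ≈ 4119.8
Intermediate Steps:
d(j, b) = √(171 + b)
X(R) = R²
X(64) + d(-38, 394) = 64² + √(171 + 394) = 4096 + √565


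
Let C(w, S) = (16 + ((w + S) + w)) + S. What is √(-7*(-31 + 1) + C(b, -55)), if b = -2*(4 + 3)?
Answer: 2*√22 ≈ 9.3808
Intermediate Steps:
b = -14 (b = -2*7 = -14)
C(w, S) = 16 + 2*S + 2*w (C(w, S) = (16 + ((S + w) + w)) + S = (16 + (S + 2*w)) + S = (16 + S + 2*w) + S = 16 + 2*S + 2*w)
√(-7*(-31 + 1) + C(b, -55)) = √(-7*(-31 + 1) + (16 + 2*(-55) + 2*(-14))) = √(-7*(-30) + (16 - 110 - 28)) = √(210 - 122) = √88 = 2*√22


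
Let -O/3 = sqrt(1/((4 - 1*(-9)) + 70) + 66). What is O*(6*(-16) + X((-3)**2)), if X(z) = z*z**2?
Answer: -1899*sqrt(454757)/83 ≈ -15429.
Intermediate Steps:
X(z) = z**3
O = -3*sqrt(454757)/83 (O = -3*sqrt(1/((4 - 1*(-9)) + 70) + 66) = -3*sqrt(1/((4 + 9) + 70) + 66) = -3*sqrt(1/(13 + 70) + 66) = -3*sqrt(1/83 + 66) = -3*sqrt(454757)/83 ≈ -24.374)
O*(6*(-16) + X((-3)**2)) = (-3*sqrt(454757)/83)*(6*(-16) + ((-3)**2)**3) = (-3*sqrt(454757)/83)*(-96 + 9**3) = (-3*sqrt(454757)/83)*(-96 + 729) = -3*sqrt(454757)/83*633 = -1899*sqrt(454757)/83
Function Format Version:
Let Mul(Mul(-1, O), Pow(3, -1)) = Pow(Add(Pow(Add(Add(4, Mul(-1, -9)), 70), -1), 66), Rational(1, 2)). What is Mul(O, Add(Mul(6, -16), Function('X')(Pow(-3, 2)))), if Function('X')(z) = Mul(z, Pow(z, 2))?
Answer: Mul(Rational(-1899, 83), Pow(454757, Rational(1, 2))) ≈ -15429.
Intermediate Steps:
Function('X')(z) = Pow(z, 3)
O = Mul(Rational(-3, 83), Pow(454757, Rational(1, 2))) (O = Mul(-3, Pow(Add(Pow(Add(Add(4, Mul(-1, -9)), 70), -1), 66), Rational(1, 2))) = Mul(-3, Pow(Add(Pow(Add(Add(4, 9), 70), -1), 66), Rational(1, 2))) = Mul(-3, Pow(Add(Pow(Add(13, 70), -1), 66), Rational(1, 2))) = Mul(-3, Pow(Add(Pow(83, -1), 66), Rational(1, 2))) = Mul(-3, Pow(Add(Rational(1, 83), 66), Rational(1, 2))) = Mul(-3, Pow(Rational(5479, 83), Rational(1, 2))) = Mul(-3, Mul(Rational(1, 83), Pow(454757, Rational(1, 2)))) = Mul(Rational(-3, 83), Pow(454757, Rational(1, 2))) ≈ -24.374)
Mul(O, Add(Mul(6, -16), Function('X')(Pow(-3, 2)))) = Mul(Mul(Rational(-3, 83), Pow(454757, Rational(1, 2))), Add(Mul(6, -16), Pow(Pow(-3, 2), 3))) = Mul(Mul(Rational(-3, 83), Pow(454757, Rational(1, 2))), Add(-96, Pow(9, 3))) = Mul(Mul(Rational(-3, 83), Pow(454757, Rational(1, 2))), Add(-96, 729)) = Mul(Mul(Rational(-3, 83), Pow(454757, Rational(1, 2))), 633) = Mul(Rational(-1899, 83), Pow(454757, Rational(1, 2)))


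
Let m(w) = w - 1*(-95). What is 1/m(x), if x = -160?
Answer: -1/65 ≈ -0.015385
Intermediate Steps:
m(w) = 95 + w (m(w) = w + 95 = 95 + w)
1/m(x) = 1/(95 - 160) = 1/(-65) = -1/65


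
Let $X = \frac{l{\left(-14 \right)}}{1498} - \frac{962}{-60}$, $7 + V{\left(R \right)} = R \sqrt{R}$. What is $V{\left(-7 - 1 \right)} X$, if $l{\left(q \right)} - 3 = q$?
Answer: $- \frac{180052}{1605} - \frac{2880832 i \sqrt{2}}{11235} \approx -112.18 - 362.63 i$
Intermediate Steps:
$l{\left(q \right)} = 3 + q$
$V{\left(R \right)} = -7 + R^{\frac{3}{2}}$ ($V{\left(R \right)} = -7 + R \sqrt{R} = -7 + R^{\frac{3}{2}}$)
$X = \frac{180052}{11235}$ ($X = \frac{3 - 14}{1498} - \frac{962}{-60} = \left(-11\right) \frac{1}{1498} - - \frac{481}{30} = - \frac{11}{1498} + \frac{481}{30} = \frac{180052}{11235} \approx 16.026$)
$V{\left(-7 - 1 \right)} X = \left(-7 + \left(-7 - 1\right)^{\frac{3}{2}}\right) \frac{180052}{11235} = \left(-7 + \left(-8\right)^{\frac{3}{2}}\right) \frac{180052}{11235} = \left(-7 - 16 i \sqrt{2}\right) \frac{180052}{11235} = - \frac{180052}{1605} - \frac{2880832 i \sqrt{2}}{11235}$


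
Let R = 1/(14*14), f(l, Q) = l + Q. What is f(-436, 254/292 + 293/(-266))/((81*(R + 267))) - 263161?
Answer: -171915946760795/653272839 ≈ -2.6316e+5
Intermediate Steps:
f(l, Q) = Q + l
R = 1/196 ≈ 0.0051020
f(-436, 254/292 + 293/(-266))/((81*(R + 267))) - 263161 = ((254/292 + 293/(-266)) - 436)/((81*(1/196 + 267))) - 263161 = ((254*(1/292) + 293*(-1/266)) - 436)/((81*(52333/196))) - 263161 = ((127/146 - 293/266) - 436)/(4238973/196) - 263161 = (-2249/9709 - 436)*(196/4238973) - 263161 = -4235373/9709*196/4238973 - 263161 = -13176716/653272839 - 263161 = -171915946760795/653272839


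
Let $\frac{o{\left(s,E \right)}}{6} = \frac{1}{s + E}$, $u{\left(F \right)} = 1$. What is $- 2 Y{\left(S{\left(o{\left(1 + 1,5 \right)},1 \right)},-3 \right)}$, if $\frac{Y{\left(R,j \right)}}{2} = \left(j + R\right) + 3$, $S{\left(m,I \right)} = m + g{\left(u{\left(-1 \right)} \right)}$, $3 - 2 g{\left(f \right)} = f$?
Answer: $- \frac{52}{7} \approx -7.4286$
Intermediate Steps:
$g{\left(f \right)} = \frac{3}{2} - \frac{f}{2}$
$o{\left(s,E \right)} = \frac{6}{E + s}$ ($o{\left(s,E \right)} = \frac{6}{s + E} = \frac{6}{E + s}$)
$S{\left(m,I \right)} = 1 + m$ ($S{\left(m,I \right)} = m + \left(\frac{3}{2} - \frac{1}{2}\right) = m + 1 = 1 + m$)
$Y{\left(R,j \right)} = 6 + 2 R + 2 j$ ($Y{\left(R,j \right)} = 2 \left(\left(j + R\right) + 3\right) = 2 \left(\left(R + j\right) + 3\right) = 2 \left(3 + R + j\right) = 6 + 2 R + 2 j$)
$- 2 Y{\left(S{\left(o{\left(1 + 1,5 \right)},1 \right)},-3 \right)} = - 2 \left(6 + 2 \left(1 + \frac{6}{5 + \left(1 + 1\right)}\right) + 2 \left(-3\right)\right) = - 2 \left(6 + 2 \left(1 + \frac{6}{5 + 2}\right) - 6\right) = - 2 \left(6 + 2 \left(1 + \frac{6}{7}\right) - 6\right) = - 2 \left(6 + 2 \cdot \frac{13}{7} - 6\right) = - 2 \left(6 + \frac{26}{7} - 6\right) = \left(-2\right) \frac{26}{7} = - \frac{52}{7}$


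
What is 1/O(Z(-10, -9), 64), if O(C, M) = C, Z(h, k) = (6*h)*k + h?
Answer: 1/530 ≈ 0.0018868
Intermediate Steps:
Z(h, k) = h + 6*h*k (Z(h, k) = 6*h*k + h = h + 6*h*k)
1/O(Z(-10, -9), 64) = 1/(-10*(1 + 6*(-9))) = 1/(-10*(1 - 54)) = 1/(-10*(-53)) = 1/530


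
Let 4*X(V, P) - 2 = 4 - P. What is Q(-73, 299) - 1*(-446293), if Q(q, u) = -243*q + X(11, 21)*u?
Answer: 1851643/4 ≈ 4.6291e+5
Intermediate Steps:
X(V, P) = 3/2 - P/4 (X(V, P) = ½ + (4 - P)/4 = ½ + (1 - P/4) = 3/2 - P/4)
Q(q, u) = -243*q - 15*u/4 (Q(q, u) = -243*q + (3/2 - ¼*21)*u = -243*q + (3/2 - 21/4)*u = -243*q - 15*u/4)
Q(-73, 299) - 1*(-446293) = (-243*(-73) - 15/4*299) - 1*(-446293) = (17739 - 4485/4) + 446293 = 66471/4 + 446293 = 1851643/4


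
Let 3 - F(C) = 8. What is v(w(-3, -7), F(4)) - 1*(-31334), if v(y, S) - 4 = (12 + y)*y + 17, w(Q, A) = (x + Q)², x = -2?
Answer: 32280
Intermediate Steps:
F(C) = -5 (F(C) = 3 - 1*8 = 3 - 8 = -5)
w(Q, A) = (-2 + Q)²
v(y, S) = 21 + y*(12 + y) (v(y, S) = 4 + ((12 + y)*y + 17) = 4 + (y*(12 + y) + 17) = 4 + (17 + y*(12 + y)) = 21 + y*(12 + y))
v(w(-3, -7), F(4)) - 1*(-31334) = (21 + ((-2 - 3)²)² + 12*(-2 - 3)²) - 1*(-31334) = (21 + ((-5)²)² + 12*(-5)²) + 31334 = (21 + 25² + 12*25) + 31334 = (21 + 625 + 300) + 31334 = 946 + 31334 = 32280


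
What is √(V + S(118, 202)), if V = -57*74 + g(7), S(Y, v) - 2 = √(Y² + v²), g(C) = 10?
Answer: √(-4206 + 2*√13682) ≈ 63.024*I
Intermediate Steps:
S(Y, v) = 2 + √(Y² + v²)
V = -4208 (V = -57*74 + 10 = -4218 + 10 = -4208)
√(V + S(118, 202)) = √(-4208 + (2 + √(118² + 202²))) = √(-4208 + (2 + √(13924 + 40804))) = √(-4208 + (2 + √54728)) = √(-4208 + (2 + 2*√13682)) = √(-4206 + 2*√13682)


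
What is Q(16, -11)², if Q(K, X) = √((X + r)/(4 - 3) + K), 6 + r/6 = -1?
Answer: -37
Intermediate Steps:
r = -42 (r = -36 + 6*(-1) = -36 - 6 = -42)
Q(K, X) = √(-42 + K + X) (Q(K, X) = √((X - 42)/(4 - 3) + K) = √((-42 + X)/1 + K) = √((-42 + X)*1 + K) = √((-42 + X) + K) = √(-42 + K + X))
Q(16, -11)² = (√(-42 + 16 - 11))² = (√(-37))² = (I*√37)² = -37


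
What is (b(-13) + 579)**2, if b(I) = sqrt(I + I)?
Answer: (579 + I*sqrt(26))**2 ≈ 3.3522e+5 + 5905.0*I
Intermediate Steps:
b(I) = sqrt(2)*sqrt(I) (b(I) = sqrt(2*I) = sqrt(2)*sqrt(I))
(b(-13) + 579)**2 = (sqrt(2)*sqrt(-13) + 579)**2 = (sqrt(2)*(I*sqrt(13)) + 579)**2 = (I*sqrt(26) + 579)**2 = (579 + I*sqrt(26))**2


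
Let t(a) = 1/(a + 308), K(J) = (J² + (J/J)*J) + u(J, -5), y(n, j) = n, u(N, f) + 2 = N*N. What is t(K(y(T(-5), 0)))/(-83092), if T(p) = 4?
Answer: -1/28417464 ≈ -3.5190e-8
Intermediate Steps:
u(N, f) = -2 + N² (u(N, f) = -2 + N*N = -2 + N²)
K(J) = -2 + J + 2*J² (K(J) = (J² + (J/J)*J) + (-2 + J²) = (J² + 1*J) + (-2 + J²) = (J² + J) + (-2 + J²) = (J + J²) + (-2 + J²) = -2 + J + 2*J²)
t(a) = 1/(308 + a)
t(K(y(T(-5), 0)))/(-83092) = 1/((308 + (-2 + 4 + 2*4²))*(-83092)) = -1/83092/(308 + (-2 + 4 + 2*16)) = -1/83092/(308 + (-2 + 4 + 32)) = -1/83092/(308 + 34) = -1/83092/342 = (1/342)*(-1/83092) = -1/28417464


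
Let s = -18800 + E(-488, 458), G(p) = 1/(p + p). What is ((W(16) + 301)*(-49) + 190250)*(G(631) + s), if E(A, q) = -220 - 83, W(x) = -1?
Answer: -2116078383375/631 ≈ -3.3535e+9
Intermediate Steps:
G(p) = 1/(2*p)
E(A, q) = -303
s = -19103 (s = -18800 - 303 = -19103)
((W(16) + 301)*(-49) + 190250)*(G(631) + s) = ((-1 + 301)*(-49) + 190250)*((1/2)/631 - 19103) = (300*(-49) + 190250)*((1/2)*(1/631) - 19103) = (-14700 + 190250)*(1/1262 - 19103) = 175550*(-24107985/1262) = -2116078383375/631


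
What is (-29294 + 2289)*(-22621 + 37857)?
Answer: -411448180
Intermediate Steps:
(-29294 + 2289)*(-22621 + 37857) = -27005*15236 = -411448180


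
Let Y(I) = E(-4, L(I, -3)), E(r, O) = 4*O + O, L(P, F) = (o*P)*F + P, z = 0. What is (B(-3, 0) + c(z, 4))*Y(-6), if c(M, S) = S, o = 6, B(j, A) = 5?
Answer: 4590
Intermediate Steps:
L(P, F) = P + 6*F*P (L(P, F) = (6*P)*F + P = 6*F*P + P = P + 6*F*P)
E(r, O) = 5*O
Y(I) = -85*I (Y(I) = 5*(I*(1 + 6*(-3))) = 5*(I*(1 - 18)) = 5*(I*(-17)) = 5*(-17*I) = -85*I)
(B(-3, 0) + c(z, 4))*Y(-6) = (5 + 4)*(-85*(-6)) = 9*510 = 4590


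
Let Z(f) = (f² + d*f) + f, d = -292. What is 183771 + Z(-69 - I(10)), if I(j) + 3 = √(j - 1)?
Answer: 208611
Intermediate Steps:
I(j) = -3 + √(-1 + j) (I(j) = -3 + √(j - 1) = -3 + √(-1 + j))
Z(f) = f² - 291*f (Z(f) = (f² - 292*f) + f = f² - 291*f)
183771 + Z(-69 - I(10)) = 183771 + (-69 - (-3 + √(-1 + 10)))*(-291 + (-69 - (-3 + √(-1 + 10)))) = 183771 + (-69 - (-3 + √9))*(-291 + (-69 - (-3 + √9))) = 183771 + (-69 - (-3 + 3))*(-291 + (-69 - (-3 + 3))) = 183771 + (-69 - 1*0)*(-291 + (-69 - 1*0)) = 183771 + (-69 + 0)*(-291 + (-69 + 0)) = 183771 - 69*(-291 - 69) = 183771 - 69*(-360) = 183771 + 24840 = 208611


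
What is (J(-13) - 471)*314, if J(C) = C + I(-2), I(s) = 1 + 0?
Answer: -151662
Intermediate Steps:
I(s) = 1
J(C) = 1 + C (J(C) = C + 1 = 1 + C)
(J(-13) - 471)*314 = ((1 - 13) - 471)*314 = (-12 - 471)*314 = -483*314 = -151662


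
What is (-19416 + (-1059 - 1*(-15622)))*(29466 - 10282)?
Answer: -93099952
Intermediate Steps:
(-19416 + (-1059 - 1*(-15622)))*(29466 - 10282) = (-19416 + (-1059 + 15622))*19184 = (-19416 + 14563)*19184 = -4853*19184 = -93099952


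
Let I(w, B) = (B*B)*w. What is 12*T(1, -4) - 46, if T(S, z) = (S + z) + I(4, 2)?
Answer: 110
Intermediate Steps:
I(w, B) = w*B² (I(w, B) = B²*w = w*B²)
T(S, z) = 16 + S + z (T(S, z) = (S + z) + 4*2² = (S + z) + 4*4 = (S + z) + 16 = 16 + S + z)
12*T(1, -4) - 46 = 12*(16 + 1 - 4) - 46 = 12*13 - 46 = 156 - 46 = 110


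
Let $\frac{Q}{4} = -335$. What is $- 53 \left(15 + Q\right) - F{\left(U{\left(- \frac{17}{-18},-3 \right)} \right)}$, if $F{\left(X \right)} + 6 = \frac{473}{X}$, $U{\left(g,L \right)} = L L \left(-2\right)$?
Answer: $\frac{1264631}{18} \approx 70257.0$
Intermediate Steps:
$Q = -1340$ ($Q = 4 \left(-335\right) = -1340$)
$U{\left(g,L \right)} = - 2 L^{2}$ ($U{\left(g,L \right)} = L^{2} \left(-2\right) = - 2 L^{2}$)
$F{\left(X \right)} = -6 + \frac{473}{X}$
$- 53 \left(15 + Q\right) - F{\left(U{\left(- \frac{17}{-18},-3 \right)} \right)} = - 53 \left(15 - 1340\right) - \left(-6 + \frac{473}{\left(-2\right) \left(-3\right)^{2}}\right) = \left(-53\right) \left(-1325\right) - \left(-6 + \frac{473}{\left(-2\right) 9}\right) = 70225 - \left(-6 + \frac{473}{-18}\right) = 70225 - \left(-6 + 473 \left(- \frac{1}{18}\right)\right) = 70225 - \left(-6 - \frac{473}{18}\right) = 70225 - - \frac{581}{18} = 70225 + \frac{581}{18} = \frac{1264631}{18}$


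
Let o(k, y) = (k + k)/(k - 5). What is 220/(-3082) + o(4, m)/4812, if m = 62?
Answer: -135412/1853823 ≈ -0.073045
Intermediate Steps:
o(k, y) = 2*k/(-5 + k) (o(k, y) = (2*k)/(-5 + k) = 2*k/(-5 + k))
220/(-3082) + o(4, m)/4812 = 220/(-3082) + (2*4/(-5 + 4))/4812 = 220*(-1/3082) + (2*4/(-1))*(1/4812) = -110/1541 + (2*4*(-1))*(1/4812) = -110/1541 - 8*1/4812 = -110/1541 - 2/1203 = -135412/1853823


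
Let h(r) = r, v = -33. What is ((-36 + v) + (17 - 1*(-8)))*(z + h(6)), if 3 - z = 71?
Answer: 2728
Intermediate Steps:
z = -68 (z = 3 - 1*71 = 3 - 71 = -68)
((-36 + v) + (17 - 1*(-8)))*(z + h(6)) = ((-36 - 33) + (17 - 1*(-8)))*(-68 + 6) = (-69 + (17 + 8))*(-62) = (-69 + 25)*(-62) = -44*(-62) = 2728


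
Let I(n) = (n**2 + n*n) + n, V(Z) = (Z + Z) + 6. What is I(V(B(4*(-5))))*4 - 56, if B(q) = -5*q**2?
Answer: 127600256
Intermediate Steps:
V(Z) = 6 + 2*Z (V(Z) = 2*Z + 6 = 6 + 2*Z)
I(n) = n + 2*n**2 (I(n) = (n**2 + n**2) + n = 2*n**2 + n = n + 2*n**2)
I(V(B(4*(-5))))*4 - 56 = ((6 + 2*(-5*(4*(-5))**2))*(1 + 2*(6 + 2*(-5*(4*(-5))**2))))*4 - 56 = ((6 + 2*(-5*(-20)**2))*(1 + 2*(6 + 2*(-5*(-20)**2))))*4 - 56 = ((6 + 2*(-5*400))*(1 + 2*(6 + 2*(-5*400))))*4 - 56 = ((6 + 2*(-2000))*(1 + 2*(6 + 2*(-2000))))*4 - 56 = ((6 - 4000)*(1 + 2*(6 - 4000)))*4 - 56 = -3994*(1 + 2*(-3994))*4 - 56 = -3994*(1 - 7988)*4 - 56 = -3994*(-7987)*4 - 56 = 31900078*4 - 56 = 127600312 - 56 = 127600256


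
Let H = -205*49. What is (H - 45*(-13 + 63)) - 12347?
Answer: -24642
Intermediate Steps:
H = -10045
(H - 45*(-13 + 63)) - 12347 = (-10045 - 45*(-13 + 63)) - 12347 = (-10045 - 45*50) - 12347 = (-10045 - 2250) - 12347 = -12295 - 12347 = -24642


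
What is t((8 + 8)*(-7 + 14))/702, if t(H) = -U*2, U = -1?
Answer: 1/351 ≈ 0.0028490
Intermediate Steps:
t(H) = 2 (t(H) = -1*(-1)*2 = 1*2 = 2)
t((8 + 8)*(-7 + 14))/702 = 2/702 = 2*(1/702) = 1/351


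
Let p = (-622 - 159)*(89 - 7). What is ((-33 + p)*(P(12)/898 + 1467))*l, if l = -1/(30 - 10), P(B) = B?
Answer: 8441099535/1796 ≈ 4.6999e+6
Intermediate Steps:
p = -64042 (p = -781*82 = -64042)
l = -1/20 ≈ -0.050000
((-33 + p)*(P(12)/898 + 1467))*l = ((-33 - 64042)*(12/898 + 1467))*(-1/20) = -64075*(12*(1/898) + 1467)*(-1/20) = -64075*(6/449 + 1467)*(-1/20) = -64075*658689/449*(-1/20) = -42205497675/449*(-1/20) = 8441099535/1796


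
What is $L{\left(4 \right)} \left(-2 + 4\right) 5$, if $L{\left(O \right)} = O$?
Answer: $40$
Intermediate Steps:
$L{\left(4 \right)} \left(-2 + 4\right) 5 = 4 \left(-2 + 4\right) 5 = 4 \cdot 2 \cdot 5 = 8 \cdot 5 = 40$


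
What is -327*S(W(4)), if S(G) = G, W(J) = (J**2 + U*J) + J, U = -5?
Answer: 0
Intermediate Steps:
W(J) = J**2 - 4*J (W(J) = (J**2 - 5*J) + J = J**2 - 4*J)
-327*S(W(4)) = -1308*(-4 + 4) = -1308*0 = -327*0 = 0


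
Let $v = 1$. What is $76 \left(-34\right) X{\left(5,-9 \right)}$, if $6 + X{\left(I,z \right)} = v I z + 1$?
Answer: $129200$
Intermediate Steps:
$X{\left(I,z \right)} = -5 + I z$ ($X{\left(I,z \right)} = -6 + \left(1 I z + 1\right) = -6 + \left(I z + 1\right) = -6 + \left(1 + I z\right) = -5 + I z$)
$76 \left(-34\right) X{\left(5,-9 \right)} = 76 \left(-34\right) \left(-5 + 5 \left(-9\right)\right) = - 2584 \left(-5 - 45\right) = \left(-2584\right) \left(-50\right) = 129200$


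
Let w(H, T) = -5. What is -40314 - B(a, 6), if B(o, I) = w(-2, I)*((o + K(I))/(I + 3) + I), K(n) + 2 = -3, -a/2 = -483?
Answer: -357751/9 ≈ -39750.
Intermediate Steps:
a = 966 (a = -2*(-483) = 966)
K(n) = -5 (K(n) = -2 - 3 = -5)
B(o, I) = -5*I - 5*(-5 + o)/(3 + I) (B(o, I) = -5*((o - 5)/(I + 3) + I) = -5*((-5 + o)/(3 + I) + I) = -5*(I + (-5 + o)/(3 + I)) = -5*I - 5*(-5 + o)/(3 + I))
-40314 - B(a, 6) = -40314 - 5*(5 - 1*966 - 1*6**2 - 3*6)/(3 + 6) = -40314 - 5*(5 - 966 - 1*36 - 18)/9 = -40314 - 5*(5 - 966 - 36 - 18)/9 = -40314 - 5*(-1015)/9 = -40314 - 1*(-5075/9) = -40314 + 5075/9 = -357751/9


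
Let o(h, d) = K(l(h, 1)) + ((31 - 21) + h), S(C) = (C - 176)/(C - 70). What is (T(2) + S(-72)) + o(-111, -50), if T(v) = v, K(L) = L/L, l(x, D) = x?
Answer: -6834/71 ≈ -96.254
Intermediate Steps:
K(L) = 1
S(C) = (-176 + C)/(-70 + C)
o(h, d) = 11 + h (o(h, d) = 1 + ((31 - 21) + h) = 1 + (10 + h) = 11 + h)
(T(2) + S(-72)) + o(-111, -50) = (2 + (-176 - 72)/(-70 - 72)) + (11 - 111) = (2 - 248/(-142)) - 100 = (2 - 1/142*(-248)) - 100 = (2 + 124/71) - 100 = 266/71 - 100 = -6834/71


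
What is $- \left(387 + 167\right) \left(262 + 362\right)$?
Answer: $-345696$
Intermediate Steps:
$- \left(387 + 167\right) \left(262 + 362\right) = - 554 \cdot 624 = \left(-1\right) 345696 = -345696$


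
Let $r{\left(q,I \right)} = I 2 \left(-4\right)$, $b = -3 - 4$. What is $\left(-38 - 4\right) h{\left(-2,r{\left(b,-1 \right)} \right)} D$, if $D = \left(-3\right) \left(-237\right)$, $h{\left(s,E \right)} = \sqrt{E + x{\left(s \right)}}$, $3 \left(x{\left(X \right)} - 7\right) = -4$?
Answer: $- 9954 \sqrt{123} \approx -1.104 \cdot 10^{5}$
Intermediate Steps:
$x{\left(X \right)} = \frac{17}{3}$ ($x{\left(X \right)} = 7 + \frac{1}{3} \left(-4\right) = 7 - \frac{4}{3} = \frac{17}{3}$)
$b = -7$
$r{\left(q,I \right)} = - 8 I$ ($r{\left(q,I \right)} = 2 I \left(-4\right) = - 8 I$)
$h{\left(s,E \right)} = \sqrt{\frac{17}{3} + E}$ ($h{\left(s,E \right)} = \sqrt{E + \frac{17}{3}} = \sqrt{\frac{17}{3} + E}$)
$D = 711$
$\left(-38 - 4\right) h{\left(-2,r{\left(b,-1 \right)} \right)} D = \left(-38 - 4\right) \frac{\sqrt{51 + 9 \left(\left(-8\right) \left(-1\right)\right)}}{3} \cdot 711 = - 42 \frac{\sqrt{51 + 9 \cdot 8}}{3} \cdot 711 = - 42 \frac{\sqrt{51 + 72}}{3} \cdot 711 = - 42 \frac{\sqrt{123}}{3} \cdot 711 = - 14 \sqrt{123} \cdot 711 = - 9954 \sqrt{123}$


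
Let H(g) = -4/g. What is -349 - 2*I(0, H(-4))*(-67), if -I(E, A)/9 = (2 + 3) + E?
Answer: -6379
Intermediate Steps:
I(E, A) = -45 - 9*E (I(E, A) = -9*((2 + 3) + E) = -9*(5 + E) = -45 - 9*E)
-349 - 2*I(0, H(-4))*(-67) = -349 - 2*(-45 - 9*0)*(-67) = -349 - 2*(-45 + 0)*(-67) = -349 - 2*(-45)*(-67) = -349 + 90*(-67) = -349 - 6030 = -6379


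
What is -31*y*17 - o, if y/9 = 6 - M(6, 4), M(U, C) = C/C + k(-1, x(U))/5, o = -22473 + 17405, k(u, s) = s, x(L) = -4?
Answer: -112207/5 ≈ -22441.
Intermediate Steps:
o = -5068
M(U, C) = 1/5 (M(U, C) = C/C - 4/5 = 1 - 4*1/5 = 1 - 4/5 = 1/5)
y = 261/5 (y = 9*(6 - 1*1/5) = 9*(6 - 1/5) = 9*(29/5) = 261/5 ≈ 52.200)
-31*y*17 - o = -31*261/5*17 - 1*(-5068) = -8091/5*17 + 5068 = -137547/5 + 5068 = -112207/5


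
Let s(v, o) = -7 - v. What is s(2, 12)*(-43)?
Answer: 387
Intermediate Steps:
s(2, 12)*(-43) = (-7 - 1*2)*(-43) = (-7 - 2)*(-43) = -9*(-43) = 387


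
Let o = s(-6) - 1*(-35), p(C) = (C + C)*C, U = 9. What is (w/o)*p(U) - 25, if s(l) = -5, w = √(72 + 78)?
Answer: -25 + 27*√6 ≈ 41.136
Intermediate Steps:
w = 5*√6 (w = √150 = 5*√6 ≈ 12.247)
p(C) = 2*C² (p(C) = (2*C)*C = 2*C²)
o = 30 (o = -5 - 1*(-35) = -5 + 35 = 30)
(w/o)*p(U) - 25 = ((5*√6)/30)*(2*9²) - 25 = ((5*√6)*(1/30))*(2*81) - 25 = (√6/6)*162 - 25 = 27*√6 - 25 = -25 + 27*√6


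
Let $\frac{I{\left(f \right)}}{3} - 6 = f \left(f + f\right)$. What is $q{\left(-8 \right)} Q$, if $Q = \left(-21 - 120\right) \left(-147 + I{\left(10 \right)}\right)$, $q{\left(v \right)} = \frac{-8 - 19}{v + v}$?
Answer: $- \frac{1793097}{16} \approx -1.1207 \cdot 10^{5}$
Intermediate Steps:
$I{\left(f \right)} = 18 + 6 f^{2}$ ($I{\left(f \right)} = 18 + 3 f \left(f + f\right) = 18 + 3 f 2 f = 18 + 3 \cdot 2 f^{2} = 18 + 6 f^{2}$)
$q{\left(v \right)} = - \frac{27}{2 v}$
$Q = -66411$ ($Q = \left(-21 - 120\right) \left(-147 + \left(18 + 6 \cdot 10^{2}\right)\right) = - 141 \left(-147 + \left(18 + 6 \cdot 100\right)\right) = - 141 \left(-147 + \left(18 + 600\right)\right) = - 141 \left(-147 + 618\right) = \left(-141\right) 471 = -66411$)
$q{\left(-8 \right)} Q = - \frac{27}{2 \left(-8\right)} \left(-66411\right) = \left(- \frac{27}{2}\right) \left(- \frac{1}{8}\right) \left(-66411\right) = \frac{27}{16} \left(-66411\right) = - \frac{1793097}{16}$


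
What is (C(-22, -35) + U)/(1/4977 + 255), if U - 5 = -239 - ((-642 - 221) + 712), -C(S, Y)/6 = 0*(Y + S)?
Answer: -413091/1269136 ≈ -0.32549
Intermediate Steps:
C(S, Y) = 0 (C(S, Y) = -0*(Y + S) = -0*(S + Y) = -6*0 = 0)
U = -83 (U = 5 + (-239 - ((-642 - 221) + 712)) = 5 + (-239 - (-863 + 712)) = 5 + (-239 - 1*(-151)) = 5 + (-239 + 151) = 5 - 88 = -83)
(C(-22, -35) + U)/(1/4977 + 255) = (0 - 83)/(1/4977 + 255) = -83/(1/4977 + 255) = -83/1269136/4977 = -83*4977/1269136 = -413091/1269136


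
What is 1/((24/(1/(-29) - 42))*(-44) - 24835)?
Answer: -1219/30243241 ≈ -4.0307e-5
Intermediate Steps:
1/((24/(1/(-29) - 42))*(-44) - 24835) = 1/((24/(-1/29 - 42))*(-44) - 24835) = 1/((24/(-1219/29))*(-44) - 24835) = 1/((24*(-29/1219))*(-44) - 24835) = 1/(-696/1219*(-44) - 24835) = 1/(30624/1219 - 24835) = 1/(-30243241/1219) = -1219/30243241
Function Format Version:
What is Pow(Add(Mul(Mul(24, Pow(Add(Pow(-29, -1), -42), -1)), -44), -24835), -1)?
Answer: Rational(-1219, 30243241) ≈ -4.0307e-5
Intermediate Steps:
Pow(Add(Mul(Mul(24, Pow(Add(Pow(-29, -1), -42), -1)), -44), -24835), -1) = Pow(Add(Mul(Mul(24, Pow(Add(Rational(-1, 29), -42), -1)), -44), -24835), -1) = Pow(Add(Mul(Mul(24, Pow(Rational(-1219, 29), -1)), -44), -24835), -1) = Pow(Add(Mul(Mul(24, Rational(-29, 1219)), -44), -24835), -1) = Pow(Add(Mul(Rational(-696, 1219), -44), -24835), -1) = Pow(Add(Rational(30624, 1219), -24835), -1) = Pow(Rational(-30243241, 1219), -1) = Rational(-1219, 30243241)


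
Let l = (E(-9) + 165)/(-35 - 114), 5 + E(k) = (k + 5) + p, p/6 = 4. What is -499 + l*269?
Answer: -122771/149 ≈ -823.97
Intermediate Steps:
p = 24 (p = 6*4 = 24)
E(k) = 24 + k (E(k) = -5 + ((k + 5) + 24) = -5 + ((5 + k) + 24) = -5 + (29 + k) = 24 + k)
l = -180/149 (l = ((24 - 9) + 165)/(-35 - 114) = (15 + 165)/(-149) = 180*(-1/149) = -180/149 ≈ -1.2081)
-499 + l*269 = -499 - 180/149*269 = -499 - 48420/149 = -122771/149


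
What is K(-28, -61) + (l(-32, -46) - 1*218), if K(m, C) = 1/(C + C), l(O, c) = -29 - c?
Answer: -24523/122 ≈ -201.01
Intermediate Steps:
K(m, C) = 1/(2*C)
K(-28, -61) + (l(-32, -46) - 1*218) = (½)/(-61) + ((-29 - 1*(-46)) - 1*218) = (½)*(-1/61) + ((-29 + 46) - 218) = -1/122 + (17 - 218) = -1/122 - 201 = -24523/122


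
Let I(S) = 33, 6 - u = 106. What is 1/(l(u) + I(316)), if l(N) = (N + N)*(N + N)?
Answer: 1/40033 ≈ 2.4979e-5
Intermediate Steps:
u = -100 (u = 6 - 1*106 = 6 - 106 = -100)
l(N) = 4*N² (l(N) = (2*N)*(2*N) = 4*N²)
1/(l(u) + I(316)) = 1/(4*(-100)² + 33) = 1/(4*10000 + 33) = 1/(40000 + 33) = 1/40033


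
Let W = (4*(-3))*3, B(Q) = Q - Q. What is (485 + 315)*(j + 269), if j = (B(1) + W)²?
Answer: 1252000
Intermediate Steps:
B(Q) = 0
W = -36 (W = -12*3 = -36)
j = 1296 (j = (0 - 36)² = (-36)² = 1296)
(485 + 315)*(j + 269) = (485 + 315)*(1296 + 269) = 800*1565 = 1252000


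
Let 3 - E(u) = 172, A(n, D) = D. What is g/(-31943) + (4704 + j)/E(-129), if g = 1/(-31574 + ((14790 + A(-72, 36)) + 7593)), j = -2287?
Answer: -706823044636/49422049885 ≈ -14.302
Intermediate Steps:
E(u) = -169 (E(u) = 3 - 1*172 = 3 - 172 = -169)
g = -1/9155 (g = 1/(-31574 + ((14790 + 36) + 7593)) = 1/(-31574 + (14826 + 7593)) = 1/(-31574 + 22419) = 1/(-9155) = -1/9155 ≈ -0.00010923)
g/(-31943) + (4704 + j)/E(-129) = -1/9155/(-31943) + (4704 - 2287)/(-169) = -1/9155*(-1/31943) + 2417*(-1/169) = 1/292438165 - 2417/169 = -706823044636/49422049885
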